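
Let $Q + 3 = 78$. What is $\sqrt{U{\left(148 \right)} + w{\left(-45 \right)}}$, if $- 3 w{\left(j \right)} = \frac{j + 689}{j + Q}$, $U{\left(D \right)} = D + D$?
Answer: $\frac{\sqrt{64990}}{15} \approx 16.995$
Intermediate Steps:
$Q = 75$ ($Q = -3 + 78 = 75$)
$U{\left(D \right)} = 2 D$
$w{\left(j \right)} = - \frac{689 + j}{3 \left(75 + j\right)}$ ($w{\left(j \right)} = - \frac{\left(j + 689\right) \frac{1}{j + 75}}{3} = - \frac{\left(689 + j\right) \frac{1}{75 + j}}{3} = - \frac{\frac{1}{75 + j} \left(689 + j\right)}{3} = - \frac{689 + j}{3 \left(75 + j\right)}$)
$\sqrt{U{\left(148 \right)} + w{\left(-45 \right)}} = \sqrt{2 \cdot 148 + \frac{-689 - -45}{3 \left(75 - 45\right)}} = \sqrt{296 + \frac{-689 + 45}{3 \cdot 30}} = \sqrt{296 + \frac{1}{3} \cdot \frac{1}{30} \left(-644\right)} = \sqrt{296 - \frac{322}{45}} = \sqrt{\frac{12998}{45}} = \frac{\sqrt{64990}}{15}$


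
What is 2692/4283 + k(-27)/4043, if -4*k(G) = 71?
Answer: 43230931/69264676 ≈ 0.62414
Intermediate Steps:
k(G) = -71/4 (k(G) = -1/4*71 = -71/4)
2692/4283 + k(-27)/4043 = 2692/4283 - 71/4/4043 = 2692*(1/4283) - 71/4*1/4043 = 2692/4283 - 71/16172 = 43230931/69264676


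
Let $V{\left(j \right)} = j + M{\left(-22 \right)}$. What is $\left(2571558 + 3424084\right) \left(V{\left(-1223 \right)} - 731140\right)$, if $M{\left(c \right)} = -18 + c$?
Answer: $-4391226187726$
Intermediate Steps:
$V{\left(j \right)} = -40 + j$ ($V{\left(j \right)} = j - 40 = -40 + j$)
$\left(2571558 + 3424084\right) \left(V{\left(-1223 \right)} - 731140\right) = \left(2571558 + 3424084\right) \left(\left(-40 - 1223\right) - 731140\right) = 5995642 \left(-1263 - 731140\right) = 5995642 \left(-732403\right) = -4391226187726$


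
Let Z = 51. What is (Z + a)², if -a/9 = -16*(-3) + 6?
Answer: 189225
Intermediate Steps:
a = -486 (a = -9*(-16*(-3) + 6) = -9*(-4*(-12) + 6) = -9*(48 + 6) = -9*54 = -486)
(Z + a)² = (51 - 486)² = (-435)² = 189225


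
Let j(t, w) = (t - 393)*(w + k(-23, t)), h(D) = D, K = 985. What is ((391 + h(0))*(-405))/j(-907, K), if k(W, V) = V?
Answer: 10557/6760 ≈ 1.5617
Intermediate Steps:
j(t, w) = (-393 + t)*(t + w) (j(t, w) = (t - 393)*(w + t) = (-393 + t)*(t + w))
((391 + h(0))*(-405))/j(-907, K) = ((391 + 0)*(-405))/((-907)² - 393*(-907) - 393*985 - 907*985) = (391*(-405))/(822649 + 356451 - 387105 - 893395) = -158355/(-101400) = -158355*(-1/101400) = 10557/6760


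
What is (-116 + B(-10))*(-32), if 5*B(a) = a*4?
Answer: 3968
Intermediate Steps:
B(a) = 4*a/5 (B(a) = (a*4)/5 = (4*a)/5 = 4*a/5)
(-116 + B(-10))*(-32) = (-116 + (4/5)*(-10))*(-32) = (-116 - 8)*(-32) = -124*(-32) = 3968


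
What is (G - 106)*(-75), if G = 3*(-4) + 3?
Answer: 8625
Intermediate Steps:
G = -9 (G = -12 + 3 = -9)
(G - 106)*(-75) = (-9 - 106)*(-75) = -115*(-75) = 8625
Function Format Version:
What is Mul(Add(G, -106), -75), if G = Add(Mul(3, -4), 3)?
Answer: 8625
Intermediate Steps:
G = -9 (G = Add(-12, 3) = -9)
Mul(Add(G, -106), -75) = Mul(Add(-9, -106), -75) = Mul(-115, -75) = 8625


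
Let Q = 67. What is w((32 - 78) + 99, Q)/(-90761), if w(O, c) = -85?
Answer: 85/90761 ≈ 0.00093653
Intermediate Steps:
w((32 - 78) + 99, Q)/(-90761) = -85/(-90761) = -85*(-1/90761) = 85/90761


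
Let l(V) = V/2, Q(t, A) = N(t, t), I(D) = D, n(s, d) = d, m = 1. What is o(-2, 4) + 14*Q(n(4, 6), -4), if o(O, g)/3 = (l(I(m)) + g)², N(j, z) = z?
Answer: 579/4 ≈ 144.75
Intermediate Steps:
Q(t, A) = t
l(V) = V/2 (l(V) = V*(½) = V/2)
o(O, g) = 3*(½ + g)² (o(O, g) = 3*((½)*1 + g)² = 3*(½ + g)²)
o(-2, 4) + 14*Q(n(4, 6), -4) = 3*(1 + 2*4)²/4 + 14*6 = 3*(1 + 8)²/4 + 84 = (¾)*9² + 84 = (¾)*81 + 84 = 243/4 + 84 = 579/4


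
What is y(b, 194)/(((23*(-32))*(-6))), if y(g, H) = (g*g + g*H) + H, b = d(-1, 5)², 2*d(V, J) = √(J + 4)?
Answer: 10169/70656 ≈ 0.14392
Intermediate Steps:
d(V, J) = √(4 + J)/2 (d(V, J) = √(J + 4)/2 = √(4 + J)/2)
b = 9/4 (b = (√(4 + 5)/2)² = (√9/2)² = ((½)*3)² = (3/2)² = 9/4 ≈ 2.2500)
y(g, H) = H + g² + H*g (y(g, H) = (g² + H*g) + H = H + g² + H*g)
y(b, 194)/(((23*(-32))*(-6))) = (194 + (9/4)² + 194*(9/4))/(((23*(-32))*(-6))) = (194 + 81/16 + 873/2)/((-736*(-6))) = (10169/16)/4416 = (10169/16)*(1/4416) = 10169/70656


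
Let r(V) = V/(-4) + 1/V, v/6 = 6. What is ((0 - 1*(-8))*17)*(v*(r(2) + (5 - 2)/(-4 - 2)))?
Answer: -2448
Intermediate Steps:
v = 36 (v = 6*6 = 36)
r(V) = 1/V - V/4 (r(V) = V*(-1/4) + 1/V = -V/4 + 1/V = 1/V - V/4)
((0 - 1*(-8))*17)*(v*(r(2) + (5 - 2)/(-4 - 2))) = ((0 - 1*(-8))*17)*(36*((1/2 - 1/4*2) + (5 - 2)/(-4 - 2))) = ((0 + 8)*17)*(36*((1/2 - 1/2) + 3/(-6))) = (8*17)*(36*(0 + 3*(-1/6))) = 136*(36*(0 - 1/2)) = 136*(36*(-1/2)) = 136*(-18) = -2448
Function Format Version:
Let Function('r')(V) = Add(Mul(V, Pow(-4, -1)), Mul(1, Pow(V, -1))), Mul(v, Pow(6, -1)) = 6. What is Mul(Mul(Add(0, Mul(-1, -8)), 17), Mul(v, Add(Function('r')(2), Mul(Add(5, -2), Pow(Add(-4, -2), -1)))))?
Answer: -2448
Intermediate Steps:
v = 36 (v = Mul(6, 6) = 36)
Function('r')(V) = Add(Pow(V, -1), Mul(Rational(-1, 4), V)) (Function('r')(V) = Add(Mul(V, Rational(-1, 4)), Pow(V, -1)) = Add(Mul(Rational(-1, 4), V), Pow(V, -1)) = Add(Pow(V, -1), Mul(Rational(-1, 4), V)))
Mul(Mul(Add(0, Mul(-1, -8)), 17), Mul(v, Add(Function('r')(2), Mul(Add(5, -2), Pow(Add(-4, -2), -1))))) = Mul(Mul(Add(0, Mul(-1, -8)), 17), Mul(36, Add(Add(Pow(2, -1), Mul(Rational(-1, 4), 2)), Mul(Add(5, -2), Pow(Add(-4, -2), -1))))) = Mul(Mul(Add(0, 8), 17), Mul(36, Add(Add(Rational(1, 2), Rational(-1, 2)), Mul(3, Pow(-6, -1))))) = Mul(Mul(8, 17), Mul(36, Add(0, Mul(3, Rational(-1, 6))))) = Mul(136, Mul(36, Add(0, Rational(-1, 2)))) = Mul(136, Mul(36, Rational(-1, 2))) = Mul(136, -18) = -2448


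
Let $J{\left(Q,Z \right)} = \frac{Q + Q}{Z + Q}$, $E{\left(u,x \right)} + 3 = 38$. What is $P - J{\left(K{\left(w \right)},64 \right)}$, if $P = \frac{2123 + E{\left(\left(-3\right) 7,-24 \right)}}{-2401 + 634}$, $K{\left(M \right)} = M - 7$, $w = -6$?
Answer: $- \frac{7124}{10013} \approx -0.71148$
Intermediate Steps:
$K{\left(M \right)} = -7 + M$
$E{\left(u,x \right)} = 35$ ($E{\left(u,x \right)} = -3 + 38 = 35$)
$J{\left(Q,Z \right)} = \frac{2 Q}{Q + Z}$
$P = - \frac{2158}{1767}$ ($P = \frac{2123 + 35}{-2401 + 634} = \frac{2158}{-1767} = 2158 \left(- \frac{1}{1767}\right) = - \frac{2158}{1767} \approx -1.2213$)
$P - J{\left(K{\left(w \right)},64 \right)} = - \frac{2158}{1767} - \frac{2 \left(-7 - 6\right)}{\left(-7 - 6\right) + 64} = - \frac{2158}{1767} - 2 \left(-13\right) \frac{1}{-13 + 64} = - \frac{2158}{1767} - 2 \left(-13\right) \frac{1}{51} = - \frac{2158}{1767} - - \frac{26}{51} = - \frac{2158}{1767} + \frac{26}{51} = - \frac{7124}{10013}$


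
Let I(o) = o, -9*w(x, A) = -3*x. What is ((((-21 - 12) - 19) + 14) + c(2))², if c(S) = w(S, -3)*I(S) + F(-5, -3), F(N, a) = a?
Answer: 14161/9 ≈ 1573.4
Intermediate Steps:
w(x, A) = x/3 (w(x, A) = -(-1)*x/3 = x/3)
c(S) = -3 + S²/3 (c(S) = (S/3)*S - 3 = S²/3 - 3 = -3 + S²/3)
((((-21 - 12) - 19) + 14) + c(2))² = ((((-21 - 12) - 19) + 14) + (-3 + (⅓)*2²))² = (((-33 - 19) + 14) + (-3 + (⅓)*4))² = ((-52 + 14) + (-3 + 4/3))² = (-38 - 5/3)² = (-119/3)² = 14161/9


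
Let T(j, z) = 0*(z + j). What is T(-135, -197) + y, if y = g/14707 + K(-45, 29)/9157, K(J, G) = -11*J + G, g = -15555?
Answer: -134730667/134671999 ≈ -1.0004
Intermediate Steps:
T(j, z) = 0 (T(j, z) = 0*(j + z) = 0)
K(J, G) = G - 11*J
y = -134730667/134671999 (y = -15555/14707 + (29 - 11*(-45))/9157 = -15555*1/14707 + (29 + 495)*(1/9157) = -15555/14707 + 524*(1/9157) = -15555/14707 + 524/9157 = -134730667/134671999 ≈ -1.0004)
T(-135, -197) + y = 0 - 134730667/134671999 = -134730667/134671999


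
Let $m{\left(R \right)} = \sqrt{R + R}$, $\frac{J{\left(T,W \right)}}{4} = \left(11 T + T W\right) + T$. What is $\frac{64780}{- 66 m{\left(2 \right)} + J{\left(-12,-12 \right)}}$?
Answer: $- \frac{16195}{33} \approx -490.76$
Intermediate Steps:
$J{\left(T,W \right)} = 48 T + 4 T W$ ($J{\left(T,W \right)} = 4 \left(\left(11 T + T W\right) + T\right) = 4 \left(12 T + T W\right) = 48 T + 4 T W$)
$m{\left(R \right)} = \sqrt{2} \sqrt{R}$ ($m{\left(R \right)} = \sqrt{2 R} = \sqrt{2} \sqrt{R}$)
$\frac{64780}{- 66 m{\left(2 \right)} + J{\left(-12,-12 \right)}} = \frac{64780}{- 66 \sqrt{2} \sqrt{2} + 4 \left(-12\right) \left(12 - 12\right)} = \frac{64780}{\left(-66\right) 2 + 4 \left(-12\right) 0} = \frac{64780}{-132 + 0} = \frac{64780}{-132} = 64780 \left(- \frac{1}{132}\right) = - \frac{16195}{33}$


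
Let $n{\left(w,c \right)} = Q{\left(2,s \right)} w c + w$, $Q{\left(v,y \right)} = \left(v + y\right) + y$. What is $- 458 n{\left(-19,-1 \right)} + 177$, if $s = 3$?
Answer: $-60737$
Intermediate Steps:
$Q{\left(v,y \right)} = v + 2 y$
$n{\left(w,c \right)} = w + 8 c w$ ($n{\left(w,c \right)} = \left(2 + 2 \cdot 3\right) w c + w = \left(2 + 6\right) w c + w = 8 w c + w = 8 c w + w = w + 8 c w$)
$- 458 n{\left(-19,-1 \right)} + 177 = - 458 \left(- 19 \left(1 + 8 \left(-1\right)\right)\right) + 177 = - 458 \left(- 19 \left(1 - 8\right)\right) + 177 = - 458 \left(\left(-19\right) \left(-7\right)\right) + 177 = \left(-458\right) 133 + 177 = -60914 + 177 = -60737$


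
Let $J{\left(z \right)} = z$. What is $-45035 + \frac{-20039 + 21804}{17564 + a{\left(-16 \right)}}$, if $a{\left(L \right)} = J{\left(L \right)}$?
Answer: $- \frac{790272415}{17548} \approx -45035.0$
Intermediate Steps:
$a{\left(L \right)} = L$
$-45035 + \frac{-20039 + 21804}{17564 + a{\left(-16 \right)}} = -45035 + \frac{-20039 + 21804}{17564 - 16} = -45035 + \frac{1765}{17548} = - \frac{790272415}{17548}$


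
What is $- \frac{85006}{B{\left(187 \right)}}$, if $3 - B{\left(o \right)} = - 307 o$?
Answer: $- \frac{42503}{28706} \approx -1.4806$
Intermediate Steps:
$B{\left(o \right)} = 3 + 307 o$ ($B{\left(o \right)} = 3 - - 307 o = 3 + 307 o$)
$- \frac{85006}{B{\left(187 \right)}} = - \frac{85006}{3 + 307 \cdot 187} = - \frac{85006}{3 + 57409} = - \frac{85006}{57412} = \left(-85006\right) \frac{1}{57412} = - \frac{42503}{28706}$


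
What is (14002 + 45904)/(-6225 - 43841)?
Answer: -29953/25033 ≈ -1.1965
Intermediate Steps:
(14002 + 45904)/(-6225 - 43841) = 59906/(-50066) = 59906*(-1/50066) = -29953/25033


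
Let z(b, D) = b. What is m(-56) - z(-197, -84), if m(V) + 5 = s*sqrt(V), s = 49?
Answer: 192 + 98*I*sqrt(14) ≈ 192.0 + 366.68*I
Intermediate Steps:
m(V) = -5 + 49*sqrt(V)
m(-56) - z(-197, -84) = (-5 + 49*sqrt(-56)) - 1*(-197) = (-5 + 49*(2*I*sqrt(14))) + 197 = (-5 + 98*I*sqrt(14)) + 197 = 192 + 98*I*sqrt(14)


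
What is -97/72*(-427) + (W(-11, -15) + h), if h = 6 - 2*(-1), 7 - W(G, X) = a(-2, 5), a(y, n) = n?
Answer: 42139/72 ≈ 585.26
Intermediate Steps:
W(G, X) = 2 (W(G, X) = 7 - 1*5 = 7 - 5 = 2)
h = 8 (h = 6 + 2 = 8)
-97/72*(-427) + (W(-11, -15) + h) = -97/72*(-427) + (2 + 8) = -97*1/72*(-427) + 10 = -97/72*(-427) + 10 = 41419/72 + 10 = 42139/72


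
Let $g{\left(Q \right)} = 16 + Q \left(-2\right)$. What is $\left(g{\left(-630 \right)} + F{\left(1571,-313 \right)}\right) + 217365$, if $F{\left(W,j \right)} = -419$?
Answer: $218222$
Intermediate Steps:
$g{\left(Q \right)} = 16 - 2 Q$
$\left(g{\left(-630 \right)} + F{\left(1571,-313 \right)}\right) + 217365 = \left(\left(16 - -1260\right) - 419\right) + 217365 = \left(\left(16 + 1260\right) - 419\right) + 217365 = \left(1276 - 419\right) + 217365 = 857 + 217365 = 218222$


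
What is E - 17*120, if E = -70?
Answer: -2110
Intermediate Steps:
E - 17*120 = -70 - 17*120 = -70 - 2040 = -2110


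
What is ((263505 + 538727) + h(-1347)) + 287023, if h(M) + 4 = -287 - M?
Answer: 1090311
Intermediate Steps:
h(M) = -291 - M (h(M) = -4 + (-287 - M) = -291 - M)
((263505 + 538727) + h(-1347)) + 287023 = ((263505 + 538727) + (-291 - 1*(-1347))) + 287023 = (802232 + (-291 + 1347)) + 287023 = (802232 + 1056) + 287023 = 803288 + 287023 = 1090311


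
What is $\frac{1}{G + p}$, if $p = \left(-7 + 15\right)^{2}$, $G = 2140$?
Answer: $\frac{1}{2204} \approx 0.00045372$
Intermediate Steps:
$p = 64$ ($p = 8^{2} = 64$)
$\frac{1}{G + p} = \frac{1}{2140 + 64} = \frac{1}{2204}$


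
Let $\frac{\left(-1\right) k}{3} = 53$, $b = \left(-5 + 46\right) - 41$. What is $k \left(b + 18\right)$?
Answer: $-2862$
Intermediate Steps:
$b = 0$ ($b = 41 - 41 = 0$)
$k = -159$ ($k = \left(-3\right) 53 = -159$)
$k \left(b + 18\right) = - 159 \left(0 + 18\right) = \left(-159\right) 18 = -2862$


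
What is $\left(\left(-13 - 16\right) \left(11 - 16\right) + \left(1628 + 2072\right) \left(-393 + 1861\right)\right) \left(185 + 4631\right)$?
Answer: $26159283920$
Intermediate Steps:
$\left(\left(-13 - 16\right) \left(11 - 16\right) + \left(1628 + 2072\right) \left(-393 + 1861\right)\right) \left(185 + 4631\right) = \left(\left(-29\right) \left(-5\right) + 3700 \cdot 1468\right) 4816 = \left(145 + 5431600\right) 4816 = 5431745 \cdot 4816 = 26159283920$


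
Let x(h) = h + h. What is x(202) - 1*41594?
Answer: -41190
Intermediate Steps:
x(h) = 2*h
x(202) - 1*41594 = 2*202 - 1*41594 = 404 - 41594 = -41190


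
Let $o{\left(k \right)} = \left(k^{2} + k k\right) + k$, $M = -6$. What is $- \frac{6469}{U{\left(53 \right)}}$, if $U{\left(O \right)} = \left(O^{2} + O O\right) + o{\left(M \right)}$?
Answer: $- \frac{6469}{5684} \approx -1.1381$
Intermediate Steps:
$o{\left(k \right)} = k + 2 k^{2}$ ($o{\left(k \right)} = \left(k^{2} + k^{2}\right) + k = 2 k^{2} + k = k + 2 k^{2}$)
$U{\left(O \right)} = 66 + 2 O^{2}$ ($U{\left(O \right)} = \left(O^{2} + O O\right) - 6 \left(1 + 2 \left(-6\right)\right) = \left(O^{2} + O^{2}\right) - 6 \left(1 - 12\right) = 2 O^{2} - -66 = 2 O^{2} + 66 = 66 + 2 O^{2}$)
$- \frac{6469}{U{\left(53 \right)}} = - \frac{6469}{66 + 2 \cdot 53^{2}} = - \frac{6469}{66 + 2 \cdot 2809} = - \frac{6469}{66 + 5618} = - \frac{6469}{5684}$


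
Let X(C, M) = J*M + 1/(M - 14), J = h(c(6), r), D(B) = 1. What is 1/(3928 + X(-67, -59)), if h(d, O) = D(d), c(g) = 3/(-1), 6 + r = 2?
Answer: 73/282436 ≈ 0.00025847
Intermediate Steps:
r = -4 (r = -6 + 2 = -4)
c(g) = -3 (c(g) = 3*(-1) = -3)
h(d, O) = 1
J = 1
X(C, M) = M + 1/(-14 + M) (X(C, M) = 1*M + 1/(M - 14) = M + 1/(-14 + M))
1/(3928 + X(-67, -59)) = 1/(3928 + (1 + (-59)**2 - 14*(-59))/(-14 - 59)) = 1/(3928 + (1 + 3481 + 826)/(-73)) = 1/(3928 - 1/73*4308) = 1/(3928 - 4308/73) = 1/(282436/73) = 73/282436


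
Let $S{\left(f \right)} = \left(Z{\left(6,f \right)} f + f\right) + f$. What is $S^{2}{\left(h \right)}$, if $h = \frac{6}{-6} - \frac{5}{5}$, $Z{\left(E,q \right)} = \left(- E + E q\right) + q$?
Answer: $1296$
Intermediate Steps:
$Z{\left(E,q \right)} = q - E + E q$
$h = -2$ ($h = 6 \left(- \frac{1}{6}\right) - 1 = -1 - 1 = -2$)
$S{\left(f \right)} = 2 f + f \left(-6 + 7 f\right)$ ($S{\left(f \right)} = \left(\left(f - 6 + 6 f\right) f + f\right) + f = \left(\left(-6 + 7 f\right) f + f\right) + f = \left(f \left(-6 + 7 f\right) + f\right) + f = \left(f + f \left(-6 + 7 f\right)\right) + f = 2 f + f \left(-6 + 7 f\right)$)
$S^{2}{\left(h \right)} = \left(- 2 \left(-4 + 7 \left(-2\right)\right)\right)^{2} = \left(- 2 \left(-4 - 14\right)\right)^{2} = \left(\left(-2\right) \left(-18\right)\right)^{2} = 36^{2} = 1296$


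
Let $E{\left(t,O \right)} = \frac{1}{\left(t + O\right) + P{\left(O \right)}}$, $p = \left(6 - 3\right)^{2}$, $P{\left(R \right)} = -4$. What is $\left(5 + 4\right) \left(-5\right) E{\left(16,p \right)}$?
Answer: $- \frac{15}{7} \approx -2.1429$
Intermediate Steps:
$p = 9$ ($p = \left(6 - 3\right)^{2} = 3^{2} = 9$)
$E{\left(t,O \right)} = \frac{1}{-4 + O + t}$ ($E{\left(t,O \right)} = \frac{1}{\left(t + O\right) - 4} = \frac{1}{\left(O + t\right) - 4} = \frac{1}{-4 + O + t}$)
$\left(5 + 4\right) \left(-5\right) E{\left(16,p \right)} = \frac{\left(5 + 4\right) \left(-5\right)}{-4 + 9 + 16} = \frac{9 \left(-5\right)}{21} = \left(-45\right) \frac{1}{21} = - \frac{15}{7}$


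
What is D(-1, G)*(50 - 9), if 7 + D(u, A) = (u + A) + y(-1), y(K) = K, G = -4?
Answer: -533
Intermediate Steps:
D(u, A) = -8 + A + u (D(u, A) = -7 + ((u + A) - 1) = -7 + ((A + u) - 1) = -7 + (-1 + A + u) = -8 + A + u)
D(-1, G)*(50 - 9) = (-8 - 4 - 1)*(50 - 9) = -13*41 = -533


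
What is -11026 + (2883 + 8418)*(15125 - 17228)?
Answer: -23777029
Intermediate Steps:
-11026 + (2883 + 8418)*(15125 - 17228) = -11026 + 11301*(-2103) = -11026 - 23766003 = -23777029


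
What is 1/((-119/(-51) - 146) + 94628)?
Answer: 3/283453 ≈ 1.0584e-5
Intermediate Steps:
1/((-119/(-51) - 146) + 94628) = 1/((-1/51*(-119) - 146) + 94628) = 1/((7/3 - 146) + 94628) = 1/(-431/3 + 94628) = 1/(283453/3) = 3/283453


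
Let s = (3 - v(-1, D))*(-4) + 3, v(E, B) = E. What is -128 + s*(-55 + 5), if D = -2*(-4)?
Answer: 522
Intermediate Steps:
D = 8
s = -13 (s = (3 - 1*(-1))*(-4) + 3 = (3 + 1)*(-4) + 3 = 4*(-4) + 3 = -16 + 3 = -13)
-128 + s*(-55 + 5) = -128 - 13*(-55 + 5) = -128 - 13*(-50) = -128 + 650 = 522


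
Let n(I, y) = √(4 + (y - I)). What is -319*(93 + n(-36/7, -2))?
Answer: -29667 - 1595*√14/7 ≈ -30520.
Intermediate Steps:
n(I, y) = √(4 + y - I)
-319*(93 + n(-36/7, -2)) = -319*(93 + √(4 - 2 - (-36)/7)) = -319*(93 + √(4 - 2 - 1*(-36/7))) = -319*(93 + √(4 - 2 + 36/7)) = -319*(93 + √(50/7)) = -319*(93 + 5*√14/7) = -29667 - 1595*√14/7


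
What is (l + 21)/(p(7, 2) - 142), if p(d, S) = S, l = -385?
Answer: 13/5 ≈ 2.6000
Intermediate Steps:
(l + 21)/(p(7, 2) - 142) = (-385 + 21)/(2 - 142) = -364/(-140) = -364*(-1/140) = 13/5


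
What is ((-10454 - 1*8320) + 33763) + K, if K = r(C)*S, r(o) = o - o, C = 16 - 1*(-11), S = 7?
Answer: 14989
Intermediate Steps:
C = 27 (C = 16 + 11 = 27)
r(o) = 0
K = 0 (K = 0*7 = 0)
((-10454 - 1*8320) + 33763) + K = ((-10454 - 1*8320) + 33763) + 0 = ((-10454 - 8320) + 33763) + 0 = (-18774 + 33763) + 0 = 14989 + 0 = 14989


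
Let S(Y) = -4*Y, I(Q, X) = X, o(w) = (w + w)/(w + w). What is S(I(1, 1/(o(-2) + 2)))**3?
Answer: -64/27 ≈ -2.3704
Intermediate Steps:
o(w) = 1 (o(w) = (2*w)/((2*w)) = (2*w)*(1/(2*w)) = 1)
S(I(1, 1/(o(-2) + 2)))**3 = (-4/(1 + 2))**3 = (-4/3)**3 = -64/27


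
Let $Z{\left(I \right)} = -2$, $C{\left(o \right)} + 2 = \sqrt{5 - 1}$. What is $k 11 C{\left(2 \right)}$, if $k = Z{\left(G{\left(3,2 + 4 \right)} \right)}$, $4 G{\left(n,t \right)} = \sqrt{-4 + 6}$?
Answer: $0$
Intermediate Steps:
$C{\left(o \right)} = 0$ ($C{\left(o \right)} = -2 + \sqrt{5 - 1} = -2 + \sqrt{4} = -2 + 2 = 0$)
$G{\left(n,t \right)} = \frac{\sqrt{2}}{4}$ ($G{\left(n,t \right)} = \frac{\sqrt{-4 + 6}}{4} = \frac{\sqrt{2}}{4}$)
$k = -2$
$k 11 C{\left(2 \right)} = \left(-2\right) 11 \cdot 0 = \left(-22\right) 0 = 0$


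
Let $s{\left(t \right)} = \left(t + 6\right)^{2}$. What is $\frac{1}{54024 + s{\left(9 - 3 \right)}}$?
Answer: $\frac{1}{54168} \approx 1.8461 \cdot 10^{-5}$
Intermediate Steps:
$s{\left(t \right)} = \left(6 + t\right)^{2}$
$\frac{1}{54024 + s{\left(9 - 3 \right)}} = \frac{1}{54024 + \left(6 + \left(9 - 3\right)\right)^{2}} = \frac{1}{54024 + \left(6 + 6\right)^{2}} = \frac{1}{54024 + 12^{2}} = \frac{1}{54024 + 144} = \frac{1}{54168}$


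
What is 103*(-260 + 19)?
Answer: -24823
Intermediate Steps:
103*(-260 + 19) = 103*(-241) = -24823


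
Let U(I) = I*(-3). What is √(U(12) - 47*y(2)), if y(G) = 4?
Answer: 4*I*√14 ≈ 14.967*I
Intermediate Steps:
U(I) = -3*I
√(U(12) - 47*y(2)) = √(-3*12 - 47*4) = √(-36 - 188) = √(-224) = 4*I*√14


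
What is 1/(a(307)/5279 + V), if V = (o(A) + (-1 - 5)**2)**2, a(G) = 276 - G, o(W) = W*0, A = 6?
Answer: 5279/6841553 ≈ 0.00077161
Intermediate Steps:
o(W) = 0
V = 1296 (V = (0 + (-1 - 5)**2)**2 = (0 + (-6)**2)**2 = (0 + 36)**2 = 36**2 = 1296)
1/(a(307)/5279 + V) = 1/((276 - 1*307)/5279 + 1296) = 1/((276 - 307)*(1/5279) + 1296) = 1/(-31*1/5279 + 1296) = 1/(-31/5279 + 1296) = 1/(6841553/5279) = 5279/6841553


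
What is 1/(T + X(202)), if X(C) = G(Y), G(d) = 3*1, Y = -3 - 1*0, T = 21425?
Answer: 1/21428 ≈ 4.6668e-5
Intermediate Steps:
Y = -3 (Y = -3 + 0 = -3)
G(d) = 3
X(C) = 3
1/(T + X(202)) = 1/(21425 + 3) = 1/21428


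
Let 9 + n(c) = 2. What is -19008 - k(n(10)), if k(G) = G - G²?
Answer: -18952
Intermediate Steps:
n(c) = -7 (n(c) = -9 + 2 = -7)
-19008 - k(n(10)) = -19008 - (-7)*(1 - 1*(-7)) = -19008 - (-7)*(1 + 7) = -19008 - (-7)*8 = -19008 - 1*(-56) = -19008 + 56 = -18952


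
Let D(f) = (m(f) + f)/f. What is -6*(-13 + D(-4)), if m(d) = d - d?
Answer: 72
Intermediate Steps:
m(d) = 0
D(f) = 1 (D(f) = (0 + f)/f = f/f = 1)
-6*(-13 + D(-4)) = -6*(-13 + 1) = -6*(-12) = 72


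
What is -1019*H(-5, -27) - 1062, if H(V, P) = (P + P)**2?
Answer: -2972466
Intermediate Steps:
H(V, P) = 4*P**2 (H(V, P) = (2*P)**2 = 4*P**2)
-1019*H(-5, -27) - 1062 = -4076*(-27)**2 - 1062 = -4076*729 - 1062 = -1019*2916 - 1062 = -2971404 - 1062 = -2972466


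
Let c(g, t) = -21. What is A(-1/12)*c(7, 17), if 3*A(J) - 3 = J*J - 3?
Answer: -7/144 ≈ -0.048611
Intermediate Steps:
A(J) = J²/3 (A(J) = 1 + (J*J - 3)/3 = 1 + (J² - 3)/3 = 1 + (-3 + J²)/3 = 1 + (-1 + J²/3) = J²/3)
A(-1/12)*c(7, 17) = ((-1/12)²/3)*(-21) = ((⅓)*(1/144))*(-21) = (1/432)*(-21) = -7/144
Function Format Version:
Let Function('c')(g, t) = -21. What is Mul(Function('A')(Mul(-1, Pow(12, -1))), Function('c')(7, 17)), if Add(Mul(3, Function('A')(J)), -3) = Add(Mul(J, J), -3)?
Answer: Rational(-7, 144) ≈ -0.048611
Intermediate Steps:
Function('A')(J) = Mul(Rational(1, 3), Pow(J, 2)) (Function('A')(J) = Add(1, Mul(Rational(1, 3), Add(Mul(J, J), -3))) = Add(1, Mul(Rational(1, 3), Add(Pow(J, 2), -3))) = Add(1, Mul(Rational(1, 3), Add(-3, Pow(J, 2)))) = Add(1, Add(-1, Mul(Rational(1, 3), Pow(J, 2)))) = Mul(Rational(1, 3), Pow(J, 2)))
Mul(Function('A')(Mul(-1, Pow(12, -1))), Function('c')(7, 17)) = Mul(Mul(Rational(1, 3), Pow(Mul(-1, Pow(12, -1)), 2)), -21) = Mul(Mul(Rational(1, 3), Pow(Mul(-1, Rational(1, 12)), 2)), -21) = Mul(Mul(Rational(1, 3), Pow(Rational(-1, 12), 2)), -21) = Mul(Mul(Rational(1, 3), Rational(1, 144)), -21) = Mul(Rational(1, 432), -21) = Rational(-7, 144)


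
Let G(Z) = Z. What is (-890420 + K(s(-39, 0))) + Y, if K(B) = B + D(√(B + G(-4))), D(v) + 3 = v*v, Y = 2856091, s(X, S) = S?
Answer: 1965664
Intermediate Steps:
D(v) = -3 + v² (D(v) = -3 + v*v = -3 + v²)
K(B) = -7 + 2*B (K(B) = B + (-3 + (√(B - 4))²) = B + (-3 + (√(-4 + B))²) = B + (-3 + (-4 + B)) = B + (-7 + B) = -7 + 2*B)
(-890420 + K(s(-39, 0))) + Y = (-890420 + (-7 + 2*0)) + 2856091 = (-890420 + (-7 + 0)) + 2856091 = (-890420 - 7) + 2856091 = -890427 + 2856091 = 1965664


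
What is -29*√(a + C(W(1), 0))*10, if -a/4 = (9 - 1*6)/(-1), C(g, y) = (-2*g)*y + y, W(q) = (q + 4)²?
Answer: -580*√3 ≈ -1004.6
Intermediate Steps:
W(q) = (4 + q)²
C(g, y) = y - 2*g*y (C(g, y) = -2*g*y + y = y - 2*g*y)
a = 12 (a = -4*(9 - 1*6)/(-1) = -4*(9 - 6)*(-1) = -12*(-1) = -4*(-3) = 12)
-29*√(a + C(W(1), 0))*10 = -29*√(12 + 0*(1 - 2*(4 + 1)²))*10 = -29*√(12 + 0*(1 - 2*5²))*10 = -29*√(12 + 0*(1 - 2*25))*10 = -29*√(12 + 0*(1 - 50))*10 = -29*√(12 + 0*(-49))*10 = -29*√(12 + 0)*10 = -58*√3*10 = -580*√3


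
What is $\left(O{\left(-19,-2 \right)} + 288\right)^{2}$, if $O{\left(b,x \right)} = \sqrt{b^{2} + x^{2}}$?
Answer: $\left(288 + \sqrt{365}\right)^{2} \approx 94314.0$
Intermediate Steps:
$\left(O{\left(-19,-2 \right)} + 288\right)^{2} = \left(\sqrt{\left(-19\right)^{2} + \left(-2\right)^{2}} + 288\right)^{2} = \left(\sqrt{361 + 4} + 288\right)^{2} = \left(\sqrt{365} + 288\right)^{2} = \left(288 + \sqrt{365}\right)^{2}$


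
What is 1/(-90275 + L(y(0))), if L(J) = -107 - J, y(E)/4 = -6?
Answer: -1/90358 ≈ -1.1067e-5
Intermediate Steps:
y(E) = -24 (y(E) = 4*(-6) = -24)
1/(-90275 + L(y(0))) = 1/(-90275 + (-107 - 1*(-24))) = 1/(-90275 + (-107 + 24)) = 1/(-90275 - 83) = 1/(-90358) = -1/90358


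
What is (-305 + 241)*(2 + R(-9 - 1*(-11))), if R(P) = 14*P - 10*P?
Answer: -640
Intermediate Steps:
R(P) = 4*P
(-305 + 241)*(2 + R(-9 - 1*(-11))) = (-305 + 241)*(2 + 4*(-9 - 1*(-11))) = -64*(2 + 4*(-9 + 11)) = -64*(2 + 4*2) = -64*(2 + 8) = -64*10 = -640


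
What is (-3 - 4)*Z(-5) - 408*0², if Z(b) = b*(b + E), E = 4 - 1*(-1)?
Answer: 0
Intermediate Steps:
E = 5 (E = 4 + 1 = 5)
Z(b) = b*(5 + b) (Z(b) = b*(b + 5) = b*(5 + b))
(-3 - 4)*Z(-5) - 408*0² = (-3 - 4)*(-5*(5 - 5)) - 408*0² = -(-35)*0 - 408*0 = -7*0 + 0 = 0 + 0 = 0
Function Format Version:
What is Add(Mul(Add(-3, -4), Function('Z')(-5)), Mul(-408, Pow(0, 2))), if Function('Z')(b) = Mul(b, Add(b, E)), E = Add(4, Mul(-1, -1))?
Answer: 0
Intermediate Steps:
E = 5 (E = Add(4, 1) = 5)
Function('Z')(b) = Mul(b, Add(5, b)) (Function('Z')(b) = Mul(b, Add(b, 5)) = Mul(b, Add(5, b)))
Add(Mul(Add(-3, -4), Function('Z')(-5)), Mul(-408, Pow(0, 2))) = Add(Mul(Add(-3, -4), Mul(-5, Add(5, -5))), Mul(-408, Pow(0, 2))) = Add(Mul(-7, Mul(-5, 0)), Mul(-408, 0)) = Add(Mul(-7, 0), 0) = Add(0, 0) = 0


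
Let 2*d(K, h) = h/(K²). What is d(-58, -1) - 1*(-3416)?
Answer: 22982847/6728 ≈ 3416.0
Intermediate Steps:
d(K, h) = h/(2*K²) (d(K, h) = (h/(K²))/2 = (h/K²)/2 = h/(2*K²))
d(-58, -1) - 1*(-3416) = (½)*(-1)/(-58)² - 1*(-3416) = (½)*(-1)*(1/3364) + 3416 = -1/6728 + 3416 = 22982847/6728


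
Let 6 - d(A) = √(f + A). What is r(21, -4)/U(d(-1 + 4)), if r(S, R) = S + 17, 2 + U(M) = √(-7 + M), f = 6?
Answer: -19/2 - 19*I/2 ≈ -9.5 - 9.5*I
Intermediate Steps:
d(A) = 6 - √(6 + A)
U(M) = -2 + √(-7 + M)
r(S, R) = 17 + S
r(21, -4)/U(d(-1 + 4)) = (17 + 21)/(-2 + √(-7 + (6 - √(6 + (-1 + 4))))) = 38/(-2 + √(-7 + (6 - √(6 + 3)))) = 38/(-2 + √(-7 + (6 - √9))) = 38/(-2 + √(-7 + (6 - 1*3))) = 38/(-2 + √(-7 + (6 - 3))) = 38/(-2 + √(-7 + 3)) = 38/(-2 + √(-4)) = 38/(-2 + 2*I) = 38*((-2 - 2*I)/8) = 19*(-2 - 2*I)/4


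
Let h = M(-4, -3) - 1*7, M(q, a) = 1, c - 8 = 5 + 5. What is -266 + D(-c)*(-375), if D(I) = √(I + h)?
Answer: -266 - 750*I*√6 ≈ -266.0 - 1837.1*I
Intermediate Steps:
c = 18 (c = 8 + (5 + 5) = 8 + 10 = 18)
h = -6 (h = 1 - 1*7 = 1 - 7 = -6)
D(I) = √(-6 + I) (D(I) = √(I - 6) = √(-6 + I))
-266 + D(-c)*(-375) = -266 + √(-6 - 1*18)*(-375) = -266 + √(-6 - 18)*(-375) = -266 + √(-24)*(-375) = -266 + (2*I*√6)*(-375) = -266 - 750*I*√6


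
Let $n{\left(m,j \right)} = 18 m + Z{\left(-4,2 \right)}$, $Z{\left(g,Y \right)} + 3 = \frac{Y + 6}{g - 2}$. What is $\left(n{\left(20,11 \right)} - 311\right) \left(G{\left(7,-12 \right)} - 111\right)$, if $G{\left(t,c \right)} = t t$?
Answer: $- \frac{8308}{3} \approx -2769.3$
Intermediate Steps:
$G{\left(t,c \right)} = t^{2}$
$Z{\left(g,Y \right)} = -3 + \frac{6 + Y}{-2 + g}$ ($Z{\left(g,Y \right)} = -3 + \frac{Y + 6}{g - 2} = -3 + \frac{6 + Y}{-2 + g}$)
$n{\left(m,j \right)} = - \frac{13}{3} + 18 m$ ($n{\left(m,j \right)} = 18 m + \frac{12 + 2 - -12}{-2 - 4} = 18 m + \frac{12 + 2 + 12}{-6} = 18 m - \frac{13}{3} = - \frac{13}{3} + 18 m$)
$\left(n{\left(20,11 \right)} - 311\right) \left(G{\left(7,-12 \right)} - 111\right) = \left(\left(- \frac{13}{3} + 18 \cdot 20\right) - 311\right) \left(7^{2} - 111\right) = \left(\left(- \frac{13}{3} + 360\right) - 311\right) \left(49 - 111\right) = \left(\frac{1067}{3} - 311\right) \left(-62\right) = \frac{134}{3} \left(-62\right) = - \frac{8308}{3}$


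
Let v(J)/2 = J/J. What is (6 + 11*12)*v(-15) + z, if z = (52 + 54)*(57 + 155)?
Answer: 22748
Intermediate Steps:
z = 22472 (z = 106*212 = 22472)
v(J) = 2 (v(J) = 2*(J/J) = 2*1 = 2)
(6 + 11*12)*v(-15) + z = (6 + 11*12)*2 + 22472 = (6 + 132)*2 + 22472 = 138*2 + 22472 = 276 + 22472 = 22748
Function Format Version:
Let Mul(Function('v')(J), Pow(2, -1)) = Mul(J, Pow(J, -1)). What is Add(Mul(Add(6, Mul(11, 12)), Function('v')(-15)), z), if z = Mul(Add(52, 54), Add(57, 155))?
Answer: 22748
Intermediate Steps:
z = 22472 (z = Mul(106, 212) = 22472)
Function('v')(J) = 2 (Function('v')(J) = Mul(2, Mul(J, Pow(J, -1))) = Mul(2, 1) = 2)
Add(Mul(Add(6, Mul(11, 12)), Function('v')(-15)), z) = Add(Mul(Add(6, Mul(11, 12)), 2), 22472) = Add(Mul(Add(6, 132), 2), 22472) = Add(Mul(138, 2), 22472) = Add(276, 22472) = 22748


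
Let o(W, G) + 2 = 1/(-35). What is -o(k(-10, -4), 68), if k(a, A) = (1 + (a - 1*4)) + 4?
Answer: 71/35 ≈ 2.0286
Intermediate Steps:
k(a, A) = 1 + a (k(a, A) = (1 + (a - 4)) + 4 = (1 + (-4 + a)) + 4 = (-3 + a) + 4 = 1 + a)
o(W, G) = -71/35 (o(W, G) = -2 + 1/(-35) = -2 - 1/35 = -71/35)
-o(k(-10, -4), 68) = -1*(-71/35) = 71/35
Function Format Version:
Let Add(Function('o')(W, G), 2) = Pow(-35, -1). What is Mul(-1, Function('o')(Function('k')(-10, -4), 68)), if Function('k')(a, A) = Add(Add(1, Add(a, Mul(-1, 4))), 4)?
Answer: Rational(71, 35) ≈ 2.0286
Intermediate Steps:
Function('k')(a, A) = Add(1, a) (Function('k')(a, A) = Add(Add(1, Add(a, -4)), 4) = Add(Add(1, Add(-4, a)), 4) = Add(Add(-3, a), 4) = Add(1, a))
Function('o')(W, G) = Rational(-71, 35) (Function('o')(W, G) = Add(-2, Pow(-35, -1)) = Add(-2, Rational(-1, 35)) = Rational(-71, 35))
Mul(-1, Function('o')(Function('k')(-10, -4), 68)) = Mul(-1, Rational(-71, 35)) = Rational(71, 35)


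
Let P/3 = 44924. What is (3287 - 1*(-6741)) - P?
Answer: -124744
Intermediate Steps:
P = 134772 (P = 3*44924 = 134772)
(3287 - 1*(-6741)) - P = (3287 - 1*(-6741)) - 1*134772 = (3287 + 6741) - 134772 = 10028 - 134772 = -124744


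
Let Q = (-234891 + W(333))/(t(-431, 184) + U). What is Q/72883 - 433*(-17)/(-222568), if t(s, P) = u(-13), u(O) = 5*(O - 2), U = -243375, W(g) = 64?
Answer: -65278327363307/1974552780893400 ≈ -0.033060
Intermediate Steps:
u(O) = -10 + 5*O (u(O) = 5*(-2 + O) = -10 + 5*O)
t(s, P) = -75 (t(s, P) = -10 + 5*(-13) = -10 - 65 = -75)
Q = 234827/243450 (Q = (-234891 + 64)/(-75 - 243375) = -234827/(-243450) = -234827*(-1/243450) = 234827/243450 ≈ 0.96458)
Q/72883 - 433*(-17)/(-222568) = (234827/243450)/72883 - 433*(-17)/(-222568) = (234827/243450)*(1/72883) + 7361*(-1/222568) = 234827/17743366350 - 7361/222568 = -65278327363307/1974552780893400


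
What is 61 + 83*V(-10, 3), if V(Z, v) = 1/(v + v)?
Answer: 449/6 ≈ 74.833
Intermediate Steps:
V(Z, v) = 1/(2*v)
61 + 83*V(-10, 3) = 61 + 83*((1/2)/3) = 61 + 83*((1/2)*(1/3)) = 61 + 83*(1/6) = 61 + 83/6 = 449/6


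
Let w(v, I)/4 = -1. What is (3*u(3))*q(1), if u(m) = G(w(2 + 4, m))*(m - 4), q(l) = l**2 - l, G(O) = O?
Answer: 0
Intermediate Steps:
w(v, I) = -4 (w(v, I) = 4*(-1) = -4)
u(m) = 16 - 4*m (u(m) = -4*(m - 4) = -4*(-4 + m) = 16 - 4*m)
(3*u(3))*q(1) = (3*(16 - 4*3))*(1*(-1 + 1)) = (3*(16 - 12))*(1*0) = (3*4)*0 = 12*0 = 0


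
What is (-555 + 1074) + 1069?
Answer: 1588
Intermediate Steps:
(-555 + 1074) + 1069 = 519 + 1069 = 1588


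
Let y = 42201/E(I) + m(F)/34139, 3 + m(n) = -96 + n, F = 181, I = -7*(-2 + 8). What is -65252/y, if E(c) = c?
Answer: 4455276056/68604595 ≈ 64.941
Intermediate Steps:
I = -42 (I = -7*6 = -42)
m(n) = -99 + n (m(n) = -3 + (-96 + n) = -99 + n)
y = -68604595/68278 (y = 42201/(-42) + (-99 + 181)/34139 = 42201*(-1/42) + 82*(1/34139) = -14067/14 + 82/34139 = -68604595/68278 ≈ -1004.8)
-65252/y = -65252/(-68604595/68278) = -65252*(-68278/68604595) = 4455276056/68604595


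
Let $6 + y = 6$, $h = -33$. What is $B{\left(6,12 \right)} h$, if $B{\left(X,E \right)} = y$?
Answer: $0$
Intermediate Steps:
$y = 0$ ($y = -6 + 6 = 0$)
$B{\left(X,E \right)} = 0$
$B{\left(6,12 \right)} h = 0 \left(-33\right) = 0$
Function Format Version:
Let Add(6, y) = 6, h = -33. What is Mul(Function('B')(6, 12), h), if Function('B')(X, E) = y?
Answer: 0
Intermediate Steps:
y = 0 (y = Add(-6, 6) = 0)
Function('B')(X, E) = 0
Mul(Function('B')(6, 12), h) = Mul(0, -33) = 0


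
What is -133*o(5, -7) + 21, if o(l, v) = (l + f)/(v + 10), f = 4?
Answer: -378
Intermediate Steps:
o(l, v) = (4 + l)/(10 + v) (o(l, v) = (l + 4)/(v + 10) = (4 + l)/(10 + v))
-133*o(5, -7) + 21 = -133*(4 + 5)/(10 - 7) + 21 = -133*9/3 + 21 = -133*3 + 21 = -399 + 21 = -378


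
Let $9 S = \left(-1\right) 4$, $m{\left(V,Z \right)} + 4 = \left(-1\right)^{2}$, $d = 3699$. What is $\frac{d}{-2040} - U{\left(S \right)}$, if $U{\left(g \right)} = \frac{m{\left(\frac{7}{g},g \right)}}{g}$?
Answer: $- \frac{5823}{680} \approx -8.5632$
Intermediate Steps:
$m{\left(V,Z \right)} = -3$ ($m{\left(V,Z \right)} = -4 + \left(-1\right)^{2} = -4 + 1 = -3$)
$S = - \frac{4}{9}$ ($S = \frac{\left(-1\right) 4}{9} = \frac{1}{9} \left(-4\right) = - \frac{4}{9} \approx -0.44444$)
$U{\left(g \right)} = - \frac{3}{g}$
$\frac{d}{-2040} - U{\left(S \right)} = \frac{3699}{-2040} - - \frac{3}{- \frac{4}{9}} = 3699 \left(- \frac{1}{2040}\right) - \left(-3\right) \left(- \frac{9}{4}\right) = - \frac{1233}{680} - \frac{27}{4} = - \frac{5823}{680}$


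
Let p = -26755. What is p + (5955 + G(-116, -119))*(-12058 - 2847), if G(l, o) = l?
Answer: -87057050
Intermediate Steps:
p + (5955 + G(-116, -119))*(-12058 - 2847) = -26755 + (5955 - 116)*(-12058 - 2847) = -26755 + 5839*(-14905) = -26755 - 87030295 = -87057050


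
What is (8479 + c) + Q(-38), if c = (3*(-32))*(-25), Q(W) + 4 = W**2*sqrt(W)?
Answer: 10875 + 1444*I*sqrt(38) ≈ 10875.0 + 8901.4*I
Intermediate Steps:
Q(W) = -4 + W**(5/2) (Q(W) = -4 + W**2*sqrt(W) = -4 + W**(5/2))
c = 2400 (c = -96*(-25) = 2400)
(8479 + c) + Q(-38) = (8479 + 2400) + (-4 + (-38)**(5/2)) = 10879 + (-4 + 1444*I*sqrt(38)) = 10875 + 1444*I*sqrt(38)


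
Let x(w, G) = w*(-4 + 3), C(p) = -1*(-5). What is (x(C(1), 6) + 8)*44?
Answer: 132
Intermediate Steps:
C(p) = 5
x(w, G) = -w (x(w, G) = w*(-1) = -w)
(x(C(1), 6) + 8)*44 = (-1*5 + 8)*44 = (-5 + 8)*44 = 3*44 = 132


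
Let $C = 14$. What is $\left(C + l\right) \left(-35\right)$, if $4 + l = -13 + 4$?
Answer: $-35$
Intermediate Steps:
$l = -13$ ($l = -4 + \left(-13 + 4\right) = -4 - 9 = -13$)
$\left(C + l\right) \left(-35\right) = \left(14 - 13\right) \left(-35\right) = 1 \left(-35\right) = -35$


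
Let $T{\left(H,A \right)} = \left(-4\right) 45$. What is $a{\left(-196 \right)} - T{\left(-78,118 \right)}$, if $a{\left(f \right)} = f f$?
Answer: $38596$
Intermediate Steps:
$a{\left(f \right)} = f^{2}$
$T{\left(H,A \right)} = -180$
$a{\left(-196 \right)} - T{\left(-78,118 \right)} = \left(-196\right)^{2} - -180 = 38416 + 180 = 38596$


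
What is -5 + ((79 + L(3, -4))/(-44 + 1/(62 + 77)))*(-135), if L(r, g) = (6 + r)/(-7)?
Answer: 1998827/8561 ≈ 233.48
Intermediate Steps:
L(r, g) = -6/7 - r/7 (L(r, g) = (6 + r)*(-⅐) = -6/7 - r/7)
-5 + ((79 + L(3, -4))/(-44 + 1/(62 + 77)))*(-135) = -5 + ((79 + (-6/7 - ⅐*3))/(-44 + 1/(62 + 77)))*(-135) = -5 + ((79 + (-6/7 - 3/7))/(-44 + 1/139))*(-135) = -5 + ((79 - 9/7)/(-44 + 1/139))*(-135) = -5 + (544/(7*(-6115/139)))*(-135) = -5 + ((544/7)*(-139/6115))*(-135) = -5 - 75616/42805*(-135) = -5 + 2041632/8561 = 1998827/8561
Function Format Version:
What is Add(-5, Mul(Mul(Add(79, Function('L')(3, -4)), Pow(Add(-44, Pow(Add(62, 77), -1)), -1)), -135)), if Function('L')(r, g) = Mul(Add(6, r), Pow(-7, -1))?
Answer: Rational(1998827, 8561) ≈ 233.48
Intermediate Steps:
Function('L')(r, g) = Add(Rational(-6, 7), Mul(Rational(-1, 7), r)) (Function('L')(r, g) = Mul(Add(6, r), Rational(-1, 7)) = Add(Rational(-6, 7), Mul(Rational(-1, 7), r)))
Add(-5, Mul(Mul(Add(79, Function('L')(3, -4)), Pow(Add(-44, Pow(Add(62, 77), -1)), -1)), -135)) = Add(-5, Mul(Mul(Add(79, Add(Rational(-6, 7), Mul(Rational(-1, 7), 3))), Pow(Add(-44, Pow(Add(62, 77), -1)), -1)), -135)) = Add(-5, Mul(Mul(Add(79, Add(Rational(-6, 7), Rational(-3, 7))), Pow(Add(-44, Pow(139, -1)), -1)), -135)) = Add(-5, Mul(Mul(Add(79, Rational(-9, 7)), Pow(Add(-44, Rational(1, 139)), -1)), -135)) = Add(-5, Mul(Mul(Rational(544, 7), Pow(Rational(-6115, 139), -1)), -135)) = Add(-5, Mul(Mul(Rational(544, 7), Rational(-139, 6115)), -135)) = Add(-5, Mul(Rational(-75616, 42805), -135)) = Add(-5, Rational(2041632, 8561)) = Rational(1998827, 8561)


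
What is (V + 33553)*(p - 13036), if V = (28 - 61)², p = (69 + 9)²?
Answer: -240831184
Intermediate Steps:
p = 6084 (p = 78² = 6084)
V = 1089 (V = (-33)² = 1089)
(V + 33553)*(p - 13036) = (1089 + 33553)*(6084 - 13036) = 34642*(-6952) = -240831184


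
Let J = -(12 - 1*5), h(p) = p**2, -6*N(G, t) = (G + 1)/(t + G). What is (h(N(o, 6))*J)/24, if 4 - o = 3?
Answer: -1/1512 ≈ -0.00066138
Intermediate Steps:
o = 1 (o = 4 - 1*3 = 4 - 3 = 1)
N(G, t) = -(1 + G)/(6*(G + t)) (N(G, t) = -(G + 1)/(6*(t + G)) = -(1 + G)/(6*(G + t)))
J = -7 (J = -(12 - 5) = -1*7 = -7)
(h(N(o, 6))*J)/24 = (((-1 - 1*1)/(6*(1 + 6)))**2*(-7))/24 = (((1/6)*(-1 - 1)/7)**2*(-7))*(1/24) = (((1/6)*(1/7)*(-2))**2*(-7))*(1/24) = ((-1/21)**2*(-7))*(1/24) = ((1/441)*(-7))*(1/24) = -1/63*1/24 = -1/1512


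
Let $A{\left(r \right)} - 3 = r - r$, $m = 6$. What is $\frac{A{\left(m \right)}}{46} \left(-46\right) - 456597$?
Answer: $-456600$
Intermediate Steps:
$A{\left(r \right)} = 3$ ($A{\left(r \right)} = 3 + \left(r - r\right) = 3 + 0 = 3$)
$\frac{A{\left(m \right)}}{46} \left(-46\right) - 456597 = \frac{1}{46} \cdot 3 \left(-46\right) - 456597 = \frac{3}{46} \left(-46\right) - 456597 = -3 - 456597 = -456600$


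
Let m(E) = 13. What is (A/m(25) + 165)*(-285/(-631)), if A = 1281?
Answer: 976410/8203 ≈ 119.03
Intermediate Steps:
(A/m(25) + 165)*(-285/(-631)) = (1281/13 + 165)*(-285/(-631)) = (1281*(1/13) + 165)*(-285*(-1/631)) = (1281/13 + 165)*(285/631) = (3426/13)*(285/631) = 976410/8203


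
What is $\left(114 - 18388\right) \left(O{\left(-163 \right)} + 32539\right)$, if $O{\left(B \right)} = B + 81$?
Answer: $-593119218$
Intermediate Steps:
$O{\left(B \right)} = 81 + B$
$\left(114 - 18388\right) \left(O{\left(-163 \right)} + 32539\right) = \left(114 - 18388\right) \left(\left(81 - 163\right) + 32539\right) = - 18274 \left(-82 + 32539\right) = \left(-18274\right) 32457 = -593119218$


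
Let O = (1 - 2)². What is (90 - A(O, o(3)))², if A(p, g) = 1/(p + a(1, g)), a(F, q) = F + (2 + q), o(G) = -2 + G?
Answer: 201601/25 ≈ 8064.0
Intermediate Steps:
O = 1 (O = (-1)² = 1)
a(F, q) = 2 + F + q
A(p, g) = 1/(3 + g + p) (A(p, g) = 1/(p + (2 + 1 + g)) = 1/(p + (3 + g)) = 1/(3 + g + p))
(90 - A(O, o(3)))² = (90 - 1/(3 + (-2 + 3) + 1))² = (90 - 1/(3 + 1 + 1))² = (90 - 1/5)² = (90 - 1*⅕)² = (90 - ⅕)² = (449/5)² = 201601/25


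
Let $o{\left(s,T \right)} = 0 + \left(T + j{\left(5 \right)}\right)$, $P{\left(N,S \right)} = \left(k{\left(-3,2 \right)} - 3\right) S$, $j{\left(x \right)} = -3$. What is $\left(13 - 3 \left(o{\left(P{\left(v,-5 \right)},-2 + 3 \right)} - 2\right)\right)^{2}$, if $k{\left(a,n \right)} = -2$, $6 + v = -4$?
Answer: $625$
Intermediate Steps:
$v = -10$ ($v = -6 - 4 = -10$)
$P{\left(N,S \right)} = - 5 S$ ($P{\left(N,S \right)} = \left(-2 - 3\right) S = - 5 S$)
$o{\left(s,T \right)} = -3 + T$ ($o{\left(s,T \right)} = 0 + \left(T - 3\right) = 0 + \left(-3 + T\right) = -3 + T$)
$\left(13 - 3 \left(o{\left(P{\left(v,-5 \right)},-2 + 3 \right)} - 2\right)\right)^{2} = \left(13 - 3 \left(\left(-3 + \left(-2 + 3\right)\right) - 2\right)\right)^{2} = \left(13 - 3 \left(\left(-3 + 1\right) - 2\right)\right)^{2} = \left(13 - 3 \left(-2 - 2\right)\right)^{2} = \left(13 - -12\right)^{2} = \left(13 + 12\right)^{2} = 25^{2} = 625$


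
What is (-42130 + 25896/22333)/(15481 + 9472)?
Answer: -940863394/557275349 ≈ -1.6883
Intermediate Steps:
(-42130 + 25896/22333)/(15481 + 9472) = (-42130 + 25896*(1/22333))/24953 = (-42130 + 25896/22333)*(1/24953) = -940863394/22333*1/24953 = -940863394/557275349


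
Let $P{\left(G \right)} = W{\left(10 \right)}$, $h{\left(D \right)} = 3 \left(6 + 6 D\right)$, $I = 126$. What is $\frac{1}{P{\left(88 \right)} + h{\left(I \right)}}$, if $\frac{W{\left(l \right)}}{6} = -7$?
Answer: $\frac{1}{2244} \approx 0.00044563$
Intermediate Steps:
$W{\left(l \right)} = -42$ ($W{\left(l \right)} = 6 \left(-7\right) = -42$)
$h{\left(D \right)} = 18 + 18 D$
$P{\left(G \right)} = -42$
$\frac{1}{P{\left(88 \right)} + h{\left(I \right)}} = \frac{1}{-42 + \left(18 + 18 \cdot 126\right)} = \frac{1}{-42 + \left(18 + 2268\right)} = \frac{1}{-42 + 2286} = \frac{1}{2244}$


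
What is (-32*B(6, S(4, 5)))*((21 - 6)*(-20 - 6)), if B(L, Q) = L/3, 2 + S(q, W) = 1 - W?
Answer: 24960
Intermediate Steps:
S(q, W) = -1 - W (S(q, W) = -2 + (1 - W) = -1 - W)
B(L, Q) = L/3 (B(L, Q) = L*(1/3) = L/3)
(-32*B(6, S(4, 5)))*((21 - 6)*(-20 - 6)) = (-32*6/3)*((21 - 6)*(-20 - 6)) = (-32*2)*(15*(-26)) = -64*(-390) = 24960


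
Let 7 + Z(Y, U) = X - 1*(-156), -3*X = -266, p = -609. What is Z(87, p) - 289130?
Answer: -866677/3 ≈ -2.8889e+5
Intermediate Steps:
X = 266/3 (X = -⅓*(-266) = 266/3 ≈ 88.667)
Z(Y, U) = 713/3 (Z(Y, U) = -7 + (266/3 - 1*(-156)) = -7 + (266/3 + 156) = -7 + 734/3 = 713/3)
Z(87, p) - 289130 = 713/3 - 289130 = -866677/3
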